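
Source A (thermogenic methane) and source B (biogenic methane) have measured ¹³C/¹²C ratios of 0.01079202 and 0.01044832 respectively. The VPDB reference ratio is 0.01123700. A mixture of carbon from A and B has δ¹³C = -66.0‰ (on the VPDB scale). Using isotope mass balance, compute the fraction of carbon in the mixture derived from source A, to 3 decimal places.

0.137

δ_A = (0.01079202/0.01123700 − 1)×1000 = (0.960400 − 1)×1000 = -39.600‰
δ_B = (0.01044832/0.01123700 − 1)×1000 = (0.929814 − 1)×1000 = -70.186‰
f_A = (δ_mix − δ_B)/(δ_A − δ_B) = (-66.0 − (-70.186))/(-39.600 − (-70.186))
f_A = 4.186 / 30.586 = 0.1369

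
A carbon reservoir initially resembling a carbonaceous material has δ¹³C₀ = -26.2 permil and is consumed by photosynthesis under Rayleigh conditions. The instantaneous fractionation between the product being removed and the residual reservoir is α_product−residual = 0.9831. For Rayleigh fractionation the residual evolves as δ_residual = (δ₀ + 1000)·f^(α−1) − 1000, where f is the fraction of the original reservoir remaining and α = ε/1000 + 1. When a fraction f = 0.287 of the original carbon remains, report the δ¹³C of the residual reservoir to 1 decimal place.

-5.4 permil

Rayleigh residual: δ_res = (δ₀ + 1000)·f^(α−1) − 1000
α − 1 = -0.01690
f^(α−1) = 0.287^(-0.01690) = 1.021320
δ_res = (-26.2 + 1000) × 1.021320 − 1000 = 994.561 − 1000 = -5.44 permil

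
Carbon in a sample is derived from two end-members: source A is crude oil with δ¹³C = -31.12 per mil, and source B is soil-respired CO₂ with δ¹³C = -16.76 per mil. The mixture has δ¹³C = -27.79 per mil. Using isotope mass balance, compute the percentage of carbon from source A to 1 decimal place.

76.8%

δ_mix = f_A·δ_A + (1 − f_A)·δ_B  ⇒  f_A = (δ_mix − δ_B)/(δ_A − δ_B)
f_A = (-27.79 − (-16.76)) / (-31.12 − (-16.76))
f_A = -11.03 / -14.36 = 0.7681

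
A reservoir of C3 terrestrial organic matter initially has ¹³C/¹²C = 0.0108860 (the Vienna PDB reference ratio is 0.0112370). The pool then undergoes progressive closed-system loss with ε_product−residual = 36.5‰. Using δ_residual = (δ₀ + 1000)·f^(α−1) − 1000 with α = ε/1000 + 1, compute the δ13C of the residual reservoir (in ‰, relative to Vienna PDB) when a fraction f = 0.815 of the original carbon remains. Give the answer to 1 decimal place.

δ₀ = (0.0108860/0.0112370 − 1)×1000 = (0.968764 − 1)×1000 = -31.236‰
α − 1 = ε/1000 = 0.0365
f^(α−1) = 0.815^(0.0365) = 0.992561
δ_res = (-31.236 + 1000) × 0.992561 − 1000 = 961.557 − 1000 = -38.44‰

-38.4‰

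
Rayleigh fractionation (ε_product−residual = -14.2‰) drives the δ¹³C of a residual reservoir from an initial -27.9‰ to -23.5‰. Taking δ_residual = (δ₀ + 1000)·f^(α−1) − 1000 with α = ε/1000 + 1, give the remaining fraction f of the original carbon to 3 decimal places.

α − 1 = ε/1000 = -0.0142
(δ_res + 1000)/(δ₀ + 1000) = (-23.5 + 1000)/(-27.9 + 1000) = 976.5/972.1 = 1.004526
f = 1.004526^(1/-0.0142) = exp(ln(1.004526)/-0.0142) = exp(0.00452/-0.0142)
f = exp(-0.3180) = 0.7276

0.728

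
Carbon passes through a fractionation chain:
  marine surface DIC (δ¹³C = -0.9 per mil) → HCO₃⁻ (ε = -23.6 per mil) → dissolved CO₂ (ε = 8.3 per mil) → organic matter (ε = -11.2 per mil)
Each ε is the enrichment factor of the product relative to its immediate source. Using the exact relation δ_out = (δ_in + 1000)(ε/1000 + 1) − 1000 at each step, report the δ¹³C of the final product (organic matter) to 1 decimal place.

-27.4 per mil

step 1: δ = (-0.90 + 1000)·(-23.6/1000 + 1) − 1000 = -24.48 per mil
step 2: δ = (-24.48 + 1000)·(8.3/1000 + 1) − 1000 = -16.38 per mil
step 3: δ = (-16.38 + 1000)·(-11.2/1000 + 1) − 1000 = -27.40 per mil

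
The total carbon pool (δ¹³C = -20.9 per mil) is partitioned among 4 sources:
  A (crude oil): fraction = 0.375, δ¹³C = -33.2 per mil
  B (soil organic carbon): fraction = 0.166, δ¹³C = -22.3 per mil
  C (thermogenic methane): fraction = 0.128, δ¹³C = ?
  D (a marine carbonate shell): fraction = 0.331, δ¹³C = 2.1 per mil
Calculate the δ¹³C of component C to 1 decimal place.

Isotope mass balance: δ_bulk = Σ fᵢ·δᵢ.
-20.9 = 0.375×(-33.2) + 0.166×(-22.3) + 0.128×δ_C + 0.331×(2.1)
0.128·δ_C = -20.9 − (-15.457) = -5.443
δ_C = -5.443 / 0.128 = -42.53 per mil

-42.5 per mil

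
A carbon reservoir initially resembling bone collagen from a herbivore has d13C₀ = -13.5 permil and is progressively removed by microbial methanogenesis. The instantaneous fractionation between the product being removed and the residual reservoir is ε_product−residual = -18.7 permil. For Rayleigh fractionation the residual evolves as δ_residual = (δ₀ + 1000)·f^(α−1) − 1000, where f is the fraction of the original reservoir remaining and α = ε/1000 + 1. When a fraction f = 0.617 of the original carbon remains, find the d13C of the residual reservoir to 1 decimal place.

Rayleigh residual: δ_res = (δ₀ + 1000)·f^(α−1) − 1000
α = ε/1000 + 1 = 0.98130, so α − 1 = -0.01870
f^(α−1) = 0.617^(-0.01870) = 1.009071
δ_res = (-13.5 + 1000) × 1.009071 − 1000 = 995.448 − 1000 = -4.55 permil

-4.6 permil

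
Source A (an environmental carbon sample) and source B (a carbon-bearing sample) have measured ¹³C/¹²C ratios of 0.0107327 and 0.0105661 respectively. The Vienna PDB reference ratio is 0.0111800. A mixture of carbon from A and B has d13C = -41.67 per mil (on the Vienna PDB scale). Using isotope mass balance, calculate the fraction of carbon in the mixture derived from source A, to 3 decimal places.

δ_A = (0.0107327/0.0111800 − 1)×1000 = (0.959991 − 1)×1000 = -40.009 per mil
δ_B = (0.0105661/0.0111800 − 1)×1000 = (0.945089 − 1)×1000 = -54.911 per mil
f_A = (δ_mix − δ_B)/(δ_A − δ_B) = (-41.67 − (-54.911))/(-40.009 − (-54.911))
f_A = 13.241 / 14.902 = 0.8885

0.889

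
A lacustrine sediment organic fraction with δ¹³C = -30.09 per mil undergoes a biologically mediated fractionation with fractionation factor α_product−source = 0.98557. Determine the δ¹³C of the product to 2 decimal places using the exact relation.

δ_product = (δ_source + 1000)·α − 1000
δ_product = (-30.09 + 1000) × 0.98557 − 1000
δ_product = 955.914 − 1000 = -44.086 per mil

-44.09 per mil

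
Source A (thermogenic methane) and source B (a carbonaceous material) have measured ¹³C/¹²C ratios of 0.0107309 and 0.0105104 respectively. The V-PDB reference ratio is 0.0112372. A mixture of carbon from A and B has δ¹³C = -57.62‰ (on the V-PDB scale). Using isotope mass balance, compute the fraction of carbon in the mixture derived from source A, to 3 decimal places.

δ_A = (0.0107309/0.0112372 − 1)×1000 = (0.954944 − 1)×1000 = -45.056‰
δ_B = (0.0105104/0.0112372 − 1)×1000 = (0.935322 − 1)×1000 = -64.678‰
f_A = (δ_mix − δ_B)/(δ_A − δ_B) = (-57.62 − (-64.678))/(-45.056 − (-64.678))
f_A = 7.058 / 19.622 = 0.3597

0.360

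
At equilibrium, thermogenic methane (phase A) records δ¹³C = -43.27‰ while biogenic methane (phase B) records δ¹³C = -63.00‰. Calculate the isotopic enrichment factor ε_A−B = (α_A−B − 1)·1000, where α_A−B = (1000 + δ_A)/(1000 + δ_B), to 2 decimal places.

α_A−B = (1000 + -43.27) / (1000 + -63.00) = 956.73 / 937.00 = 1.021057
ε_A−B = (1.021057 − 1) × 1000 = 21.057‰
(The approximation ε ≈ δ_A − δ_B would give 19.73‰.)

21.06‰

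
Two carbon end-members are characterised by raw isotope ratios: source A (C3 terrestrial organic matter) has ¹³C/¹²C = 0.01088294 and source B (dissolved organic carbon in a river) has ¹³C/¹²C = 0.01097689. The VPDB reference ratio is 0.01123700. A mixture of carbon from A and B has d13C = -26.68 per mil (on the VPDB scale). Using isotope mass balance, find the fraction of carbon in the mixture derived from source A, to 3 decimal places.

δ_A = (0.01088294/0.01123700 − 1)×1000 = (0.968492 − 1)×1000 = -31.508 per mil
δ_B = (0.01097689/0.01123700 − 1)×1000 = (0.976852 − 1)×1000 = -23.148 per mil
f_A = (δ_mix − δ_B)/(δ_A − δ_B) = (-26.68 − (-23.148))/(-31.508 − (-23.148))
f_A = -3.532 / -8.361 = 0.4225

0.422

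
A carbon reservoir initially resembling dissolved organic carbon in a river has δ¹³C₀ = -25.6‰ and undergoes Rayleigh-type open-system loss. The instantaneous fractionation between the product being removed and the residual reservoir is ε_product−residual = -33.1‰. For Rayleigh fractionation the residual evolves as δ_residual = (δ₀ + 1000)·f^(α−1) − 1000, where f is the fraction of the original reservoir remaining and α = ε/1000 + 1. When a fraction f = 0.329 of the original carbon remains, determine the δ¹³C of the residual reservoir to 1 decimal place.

10.9‰

Rayleigh residual: δ_res = (δ₀ + 1000)·f^(α−1) − 1000
α = ε/1000 + 1 = 0.96690, so α − 1 = -0.03310
f^(α−1) = 0.329^(-0.03310) = 1.037483
δ_res = (-25.6 + 1000) × 1.037483 − 1000 = 1010.923 − 1000 = 10.92‰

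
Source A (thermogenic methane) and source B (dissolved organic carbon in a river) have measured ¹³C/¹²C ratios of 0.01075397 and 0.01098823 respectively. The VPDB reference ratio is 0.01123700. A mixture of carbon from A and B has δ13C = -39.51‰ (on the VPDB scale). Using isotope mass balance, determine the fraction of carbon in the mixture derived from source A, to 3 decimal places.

0.833

δ_A = (0.01075397/0.01123700 − 1)×1000 = (0.957014 − 1)×1000 = -42.986‰
δ_B = (0.01098823/0.01123700 − 1)×1000 = (0.977862 − 1)×1000 = -22.138‰
f_A = (δ_mix − δ_B)/(δ_A − δ_B) = (-39.51 − (-22.138))/(-42.986 − (-22.138))
f_A = -17.372 / -20.847 = 0.8333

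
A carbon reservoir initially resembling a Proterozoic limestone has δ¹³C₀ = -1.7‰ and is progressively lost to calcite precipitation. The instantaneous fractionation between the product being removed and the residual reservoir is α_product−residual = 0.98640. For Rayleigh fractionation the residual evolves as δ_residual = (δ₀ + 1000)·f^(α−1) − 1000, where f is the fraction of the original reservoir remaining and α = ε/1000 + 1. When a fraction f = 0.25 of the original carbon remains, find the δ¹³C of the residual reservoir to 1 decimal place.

17.3‰

Rayleigh residual: δ_res = (δ₀ + 1000)·f^(α−1) − 1000
α − 1 = -0.01360
f^(α−1) = 0.25^(-0.01360) = 1.019032
δ_res = (-1.7 + 1000) × 1.019032 − 1000 = 1017.300 − 1000 = 17.30‰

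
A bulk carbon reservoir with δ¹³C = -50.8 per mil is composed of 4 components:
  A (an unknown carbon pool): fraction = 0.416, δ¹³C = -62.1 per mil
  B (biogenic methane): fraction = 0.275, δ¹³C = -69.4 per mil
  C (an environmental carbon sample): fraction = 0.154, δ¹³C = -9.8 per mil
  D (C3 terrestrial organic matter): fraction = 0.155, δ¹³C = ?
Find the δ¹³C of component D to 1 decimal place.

-28.2 per mil

Isotope mass balance: δ_bulk = Σ fᵢ·δᵢ.
-50.8 = 0.416×(-62.1) + 0.275×(-69.4) + 0.154×(-9.8) + 0.155×δ_D
0.155·δ_D = -50.8 − (-46.428) = -4.372
δ_D = -4.372 / 0.155 = -28.21 per mil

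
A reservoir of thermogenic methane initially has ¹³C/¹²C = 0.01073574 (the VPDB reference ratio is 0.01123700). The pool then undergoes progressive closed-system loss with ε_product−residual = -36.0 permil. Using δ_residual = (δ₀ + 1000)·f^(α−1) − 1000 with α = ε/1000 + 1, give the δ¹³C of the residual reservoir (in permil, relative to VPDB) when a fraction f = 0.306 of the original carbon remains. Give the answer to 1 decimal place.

δ₀ = (0.01073574/0.01123700 − 1)×1000 = (0.955392 − 1)×1000 = -44.608 permil
α − 1 = ε/1000 = -0.0360
f^(α−1) = 0.306^(-0.0360) = 1.043552
δ_res = (-44.608 + 1000) × 1.043552 − 1000 = 997.001 − 1000 = -3.00 permil

-3.0 permil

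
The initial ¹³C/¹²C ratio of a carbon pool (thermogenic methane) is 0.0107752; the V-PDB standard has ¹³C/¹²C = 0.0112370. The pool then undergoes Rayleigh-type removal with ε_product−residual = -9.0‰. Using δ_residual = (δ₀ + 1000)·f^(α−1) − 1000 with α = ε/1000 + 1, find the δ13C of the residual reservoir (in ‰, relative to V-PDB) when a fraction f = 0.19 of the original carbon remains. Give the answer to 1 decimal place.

δ₀ = (0.0107752/0.0112370 − 1)×1000 = (0.958904 − 1)×1000 = -41.096‰
α − 1 = ε/1000 = -0.0090
f^(α−1) = 0.19^(-0.0090) = 1.015059
δ_res = (-41.096 + 1000) × 1.015059 − 1000 = 973.344 − 1000 = -26.66‰

-26.7‰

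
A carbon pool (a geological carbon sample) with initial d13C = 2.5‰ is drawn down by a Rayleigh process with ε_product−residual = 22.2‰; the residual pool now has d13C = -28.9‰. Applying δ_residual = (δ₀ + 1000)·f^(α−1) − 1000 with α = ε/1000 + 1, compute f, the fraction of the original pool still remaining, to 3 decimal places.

α − 1 = ε/1000 = 0.0222
(δ_res + 1000)/(δ₀ + 1000) = (-28.9 + 1000)/(2.5 + 1000) = 971.1/1002.5 = 0.968678
f = 0.968678^(1/0.0222) = exp(ln(0.968678)/0.0222) = exp(-0.03182/0.0222)
f = exp(-1.4335) = 0.2385

0.238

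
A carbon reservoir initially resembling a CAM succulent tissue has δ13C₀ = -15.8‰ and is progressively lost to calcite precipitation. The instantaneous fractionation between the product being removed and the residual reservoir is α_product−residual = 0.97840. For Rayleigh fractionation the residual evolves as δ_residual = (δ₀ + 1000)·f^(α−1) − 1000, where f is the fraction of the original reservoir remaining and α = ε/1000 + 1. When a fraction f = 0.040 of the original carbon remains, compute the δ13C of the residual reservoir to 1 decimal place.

Rayleigh residual: δ_res = (δ₀ + 1000)·f^(α−1) − 1000
α − 1 = -0.02160
f^(α−1) = 0.040^(-0.02160) = 1.072002
δ_res = (-15.8 + 1000) × 1.072002 − 1000 = 1055.064 − 1000 = 55.06‰

55.1‰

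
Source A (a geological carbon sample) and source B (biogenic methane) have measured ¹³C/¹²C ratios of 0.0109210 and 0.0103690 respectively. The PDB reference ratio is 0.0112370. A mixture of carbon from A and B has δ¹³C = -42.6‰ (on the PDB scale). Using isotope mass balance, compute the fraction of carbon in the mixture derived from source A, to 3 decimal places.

δ_A = (0.0109210/0.0112370 − 1)×1000 = (0.971879 − 1)×1000 = -28.121‰
δ_B = (0.0103690/0.0112370 − 1)×1000 = (0.922755 − 1)×1000 = -77.245‰
f_A = (δ_mix − δ_B)/(δ_A − δ_B) = (-42.6 − (-77.245))/(-28.121 − (-77.245))
f_A = 34.645 / 49.123 = 0.7053

0.705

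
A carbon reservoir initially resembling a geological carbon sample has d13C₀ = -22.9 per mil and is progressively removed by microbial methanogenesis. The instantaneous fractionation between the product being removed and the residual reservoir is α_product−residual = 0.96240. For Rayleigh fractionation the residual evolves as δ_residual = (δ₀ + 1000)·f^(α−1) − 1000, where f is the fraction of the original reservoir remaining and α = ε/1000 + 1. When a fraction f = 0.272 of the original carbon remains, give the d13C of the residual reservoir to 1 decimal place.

Rayleigh residual: δ_res = (δ₀ + 1000)·f^(α−1) − 1000
α − 1 = -0.03760
f^(α−1) = 0.272^(-0.03760) = 1.050171
δ_res = (-22.9 + 1000) × 1.050171 − 1000 = 1026.123 − 1000 = 26.12 per mil

26.1 per mil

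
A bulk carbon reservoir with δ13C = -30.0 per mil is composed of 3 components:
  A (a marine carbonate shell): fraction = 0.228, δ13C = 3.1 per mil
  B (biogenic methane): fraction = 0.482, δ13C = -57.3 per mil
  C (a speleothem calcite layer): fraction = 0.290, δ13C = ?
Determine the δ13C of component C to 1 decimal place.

-10.6 per mil

Isotope mass balance: δ_bulk = Σ fᵢ·δᵢ.
-30.0 = 0.228×(3.1) + 0.482×(-57.3) + 0.290×δ_C
0.290·δ_C = -30.0 − (-26.912) = -3.088
δ_C = -3.088 / 0.290 = -10.65 per mil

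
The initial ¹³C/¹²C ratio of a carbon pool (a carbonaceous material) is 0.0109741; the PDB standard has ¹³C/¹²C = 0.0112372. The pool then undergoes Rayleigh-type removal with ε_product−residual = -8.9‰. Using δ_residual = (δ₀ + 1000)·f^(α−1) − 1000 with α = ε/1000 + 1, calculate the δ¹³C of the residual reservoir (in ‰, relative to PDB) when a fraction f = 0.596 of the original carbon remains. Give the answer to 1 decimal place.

-18.9‰

δ₀ = (0.0109741/0.0112372 − 1)×1000 = (0.976587 − 1)×1000 = -23.413‰
α − 1 = ε/1000 = -0.0089
f^(α−1) = 0.596^(-0.0089) = 1.004617
δ_res = (-23.413 + 1000) × 1.004617 − 1000 = 981.095 − 1000 = -18.90‰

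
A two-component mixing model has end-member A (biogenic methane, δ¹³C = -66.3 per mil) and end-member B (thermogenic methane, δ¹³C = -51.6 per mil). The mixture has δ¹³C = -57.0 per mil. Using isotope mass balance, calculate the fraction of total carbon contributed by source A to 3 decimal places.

δ_mix = f_A·δ_A + (1 − f_A)·δ_B  ⇒  f_A = (δ_mix − δ_B)/(δ_A − δ_B)
f_A = (-57.0 − (-51.6)) / (-66.3 − (-51.6))
f_A = -5.4 / -14.7 = 0.3673

0.367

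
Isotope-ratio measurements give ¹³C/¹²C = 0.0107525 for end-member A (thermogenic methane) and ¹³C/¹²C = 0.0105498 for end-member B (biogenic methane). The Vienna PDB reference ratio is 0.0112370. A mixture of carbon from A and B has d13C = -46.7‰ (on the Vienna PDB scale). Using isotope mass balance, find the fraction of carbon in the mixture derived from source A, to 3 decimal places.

δ_A = (0.0107525/0.0112370 − 1)×1000 = (0.956884 − 1)×1000 = -43.116‰
δ_B = (0.0105498/0.0112370 − 1)×1000 = (0.938845 − 1)×1000 = -61.155‰
f_A = (δ_mix − δ_B)/(δ_A − δ_B) = (-46.7 − (-61.155))/(-43.116 − (-61.155))
f_A = 14.455 / 18.039 = 0.8013

0.801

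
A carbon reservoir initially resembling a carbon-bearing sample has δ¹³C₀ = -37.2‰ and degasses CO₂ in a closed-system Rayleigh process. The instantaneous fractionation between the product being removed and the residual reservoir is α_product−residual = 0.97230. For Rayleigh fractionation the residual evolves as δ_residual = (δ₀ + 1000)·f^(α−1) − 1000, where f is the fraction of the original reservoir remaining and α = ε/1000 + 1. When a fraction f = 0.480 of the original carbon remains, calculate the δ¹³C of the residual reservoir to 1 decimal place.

-17.4‰

Rayleigh residual: δ_res = (δ₀ + 1000)·f^(α−1) − 1000
α − 1 = -0.02770
f^(α−1) = 0.480^(-0.02770) = 1.020539
δ_res = (-37.2 + 1000) × 1.020539 − 1000 = 982.575 − 1000 = -17.43‰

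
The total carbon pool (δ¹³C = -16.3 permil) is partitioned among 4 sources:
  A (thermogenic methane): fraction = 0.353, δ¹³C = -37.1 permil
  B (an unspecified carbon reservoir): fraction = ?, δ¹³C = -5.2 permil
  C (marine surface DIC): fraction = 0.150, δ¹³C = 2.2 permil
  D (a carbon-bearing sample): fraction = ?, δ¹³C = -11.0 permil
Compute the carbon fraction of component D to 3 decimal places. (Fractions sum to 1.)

Let f_D and f_B be the unknown fractions; fractions sum to 1 so f_D + f_B = 0.497.
Mass balance: Σ fᵢ·δᵢ = δ_bulk ⇒ f_D·(-11.0) + f_B·(-5.2) = -16.3 − (-12.766) = -3.534
Substitute f_B = 0.497 − f_D:
f_D·(-11.0 − -5.2) = -3.534 − 0.497×(-5.2) = -0.949
f_D = -0.949 / -5.8 = 0.1637

0.164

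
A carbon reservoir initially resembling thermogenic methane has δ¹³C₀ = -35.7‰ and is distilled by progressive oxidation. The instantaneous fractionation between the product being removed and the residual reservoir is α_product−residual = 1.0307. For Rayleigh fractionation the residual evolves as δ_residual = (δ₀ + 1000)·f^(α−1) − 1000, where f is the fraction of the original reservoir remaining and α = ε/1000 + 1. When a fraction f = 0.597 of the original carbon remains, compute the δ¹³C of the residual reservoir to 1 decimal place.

-50.9‰

Rayleigh residual: δ_res = (δ₀ + 1000)·f^(α−1) − 1000
α − 1 = 0.03070
f^(α−1) = 0.597^(0.03070) = 0.984289
δ_res = (-35.7 + 1000) × 0.984289 − 1000 = 949.149 − 1000 = -50.85‰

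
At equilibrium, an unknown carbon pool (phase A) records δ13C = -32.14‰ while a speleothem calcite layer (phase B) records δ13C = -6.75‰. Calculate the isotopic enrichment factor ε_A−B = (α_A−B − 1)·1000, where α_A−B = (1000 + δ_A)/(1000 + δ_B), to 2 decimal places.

-25.56‰

α_A−B = (1000 + -32.14) / (1000 + -6.75) = 967.86 / 993.25 = 0.974437
ε_A−B = (0.974437 − 1) × 1000 = -25.563‰
(The approximation ε ≈ δ_A − δ_B would give -25.39‰.)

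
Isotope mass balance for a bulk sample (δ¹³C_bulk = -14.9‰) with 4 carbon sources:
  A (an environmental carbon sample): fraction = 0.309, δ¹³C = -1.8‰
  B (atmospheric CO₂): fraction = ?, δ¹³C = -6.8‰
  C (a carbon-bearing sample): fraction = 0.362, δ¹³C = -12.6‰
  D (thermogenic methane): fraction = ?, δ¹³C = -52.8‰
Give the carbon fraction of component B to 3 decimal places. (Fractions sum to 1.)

0.165

Let f_B and f_D be the unknown fractions; fractions sum to 1 so f_B + f_D = 0.329.
Mass balance: Σ fᵢ·δᵢ = δ_bulk ⇒ f_B·(-6.8) + f_D·(-52.8) = -14.9 − (-5.117) = -9.783
Substitute f_D = 0.329 − f_B:
f_B·(-6.8 − -52.8) = -9.783 − 0.329×(-52.8) = 7.589
f_B = 7.589 / 46.0 = 0.1650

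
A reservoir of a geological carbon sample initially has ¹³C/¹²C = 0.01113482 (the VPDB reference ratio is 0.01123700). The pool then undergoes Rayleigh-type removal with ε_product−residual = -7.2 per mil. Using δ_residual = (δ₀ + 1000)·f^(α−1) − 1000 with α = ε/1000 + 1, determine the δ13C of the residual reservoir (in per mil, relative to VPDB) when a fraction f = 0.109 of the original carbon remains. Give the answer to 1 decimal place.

δ₀ = (0.01113482/0.01123700 − 1)×1000 = (0.990907 − 1)×1000 = -9.093 per mil
α − 1 = ε/1000 = -0.0072
f^(α−1) = 0.109^(-0.0072) = 1.016086
δ_res = (-9.093 + 1000) × 1.016086 − 1000 = 1006.847 − 1000 = 6.85 per mil

6.8 per mil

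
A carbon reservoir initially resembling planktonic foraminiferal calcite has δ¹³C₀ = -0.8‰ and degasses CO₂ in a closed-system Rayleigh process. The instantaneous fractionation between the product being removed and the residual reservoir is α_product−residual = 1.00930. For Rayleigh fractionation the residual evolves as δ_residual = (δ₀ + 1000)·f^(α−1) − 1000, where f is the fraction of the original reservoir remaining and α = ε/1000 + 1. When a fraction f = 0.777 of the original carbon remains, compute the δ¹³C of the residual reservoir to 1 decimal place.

Rayleigh residual: δ_res = (δ₀ + 1000)·f^(α−1) − 1000
α − 1 = 0.00930
f^(α−1) = 0.777^(0.00930) = 0.997656
δ_res = (-0.8 + 1000) × 0.997656 − 1000 = 996.858 − 1000 = -3.14‰

-3.1‰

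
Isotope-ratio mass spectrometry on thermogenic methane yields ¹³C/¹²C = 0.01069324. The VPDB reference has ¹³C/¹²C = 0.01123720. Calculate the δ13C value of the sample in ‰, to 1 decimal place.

-48.4‰

δ13C = (R_sample / R_standard − 1) × 1000
R_sample / R_standard = 0.01069324 / 0.01123720 = 0.951593
δ13C = (0.951593 − 1) × 1000 = -48.41‰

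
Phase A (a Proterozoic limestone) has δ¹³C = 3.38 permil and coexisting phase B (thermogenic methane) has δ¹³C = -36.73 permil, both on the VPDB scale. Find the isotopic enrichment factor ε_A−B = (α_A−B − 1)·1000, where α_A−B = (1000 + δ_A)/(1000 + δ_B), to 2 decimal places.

α_A−B = (1000 + 3.38) / (1000 + -36.73) = 1003.38 / 963.27 = 1.041639
ε_A−B = (1.041639 − 1) × 1000 = 41.639 permil
(The approximation ε ≈ δ_A − δ_B would give 40.11 permil.)

41.64 permil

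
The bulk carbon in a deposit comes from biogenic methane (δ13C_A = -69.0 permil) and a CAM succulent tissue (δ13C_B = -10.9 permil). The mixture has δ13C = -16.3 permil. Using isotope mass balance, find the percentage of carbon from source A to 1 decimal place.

9.3%

δ_mix = f_A·δ_A + (1 − f_A)·δ_B  ⇒  f_A = (δ_mix − δ_B)/(δ_A − δ_B)
f_A = (-16.3 − (-10.9)) / (-69.0 − (-10.9))
f_A = -5.4 / -58.1 = 0.0929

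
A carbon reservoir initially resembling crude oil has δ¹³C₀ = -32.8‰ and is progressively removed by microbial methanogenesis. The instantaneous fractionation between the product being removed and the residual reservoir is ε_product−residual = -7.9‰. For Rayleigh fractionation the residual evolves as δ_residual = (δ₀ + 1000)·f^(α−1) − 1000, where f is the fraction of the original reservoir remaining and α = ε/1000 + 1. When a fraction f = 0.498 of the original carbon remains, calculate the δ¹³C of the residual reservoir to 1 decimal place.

Rayleigh residual: δ_res = (δ₀ + 1000)·f^(α−1) − 1000
α = ε/1000 + 1 = 0.99210, so α − 1 = -0.00790
f^(α−1) = 0.498^(-0.00790) = 1.005523
δ_res = (-32.8 + 1000) × 1.005523 − 1000 = 972.542 − 1000 = -27.46‰

-27.5‰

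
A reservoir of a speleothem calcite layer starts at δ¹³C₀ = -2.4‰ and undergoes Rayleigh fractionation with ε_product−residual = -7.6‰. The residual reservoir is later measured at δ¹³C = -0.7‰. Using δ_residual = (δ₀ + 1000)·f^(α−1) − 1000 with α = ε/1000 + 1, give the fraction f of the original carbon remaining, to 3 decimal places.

0.799

α − 1 = ε/1000 = -0.0076
(δ_res + 1000)/(δ₀ + 1000) = (-0.7 + 1000)/(-2.4 + 1000) = 999.3/997.6 = 1.001704
f = 1.001704^(1/-0.0076) = exp(ln(1.001704)/-0.0076) = exp(0.00170/-0.0076)
f = exp(-0.2240) = 0.7993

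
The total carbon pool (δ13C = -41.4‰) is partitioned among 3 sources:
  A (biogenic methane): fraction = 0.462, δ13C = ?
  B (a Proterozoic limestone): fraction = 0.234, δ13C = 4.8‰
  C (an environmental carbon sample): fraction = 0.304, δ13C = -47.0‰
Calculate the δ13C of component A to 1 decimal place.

-61.1‰

Isotope mass balance: δ_bulk = Σ fᵢ·δᵢ.
-41.4 = 0.462×δ_A + 0.234×(4.8) + 0.304×(-47.0)
0.462·δ_A = -41.4 − (-13.165) = -28.235
δ_A = -28.235 / 0.462 = -61.12‰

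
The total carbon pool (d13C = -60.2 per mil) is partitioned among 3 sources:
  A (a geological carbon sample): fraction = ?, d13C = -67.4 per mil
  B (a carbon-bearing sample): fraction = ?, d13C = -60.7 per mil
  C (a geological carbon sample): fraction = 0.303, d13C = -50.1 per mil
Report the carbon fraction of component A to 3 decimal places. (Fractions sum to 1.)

Let f_A and f_B be the unknown fractions; fractions sum to 1 so f_A + f_B = 0.697.
Mass balance: Σ fᵢ·δᵢ = δ_bulk ⇒ f_A·(-67.4) + f_B·(-60.7) = -60.2 − (-15.180) = -45.020
Substitute f_B = 0.697 − f_A:
f_A·(-67.4 − -60.7) = -45.020 − 0.697×(-60.7) = -2.712
f_A = -2.712 / -6.7 = 0.4047

0.405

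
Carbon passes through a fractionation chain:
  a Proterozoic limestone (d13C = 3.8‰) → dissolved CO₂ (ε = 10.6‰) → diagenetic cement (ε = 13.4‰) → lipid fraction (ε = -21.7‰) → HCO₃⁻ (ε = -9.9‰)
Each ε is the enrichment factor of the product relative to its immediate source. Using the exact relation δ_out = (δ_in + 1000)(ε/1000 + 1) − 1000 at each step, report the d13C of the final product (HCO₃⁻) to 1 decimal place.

step 1: δ = (3.80 + 1000)·(10.6/1000 + 1) − 1000 = 14.44‰
step 2: δ = (14.44 + 1000)·(13.4/1000 + 1) − 1000 = 28.03‰
step 3: δ = (28.03 + 1000)·(-21.7/1000 + 1) − 1000 = 5.73‰
step 4: δ = (5.73 + 1000)·(-9.9/1000 + 1) − 1000 = -4.23‰

-4.2‰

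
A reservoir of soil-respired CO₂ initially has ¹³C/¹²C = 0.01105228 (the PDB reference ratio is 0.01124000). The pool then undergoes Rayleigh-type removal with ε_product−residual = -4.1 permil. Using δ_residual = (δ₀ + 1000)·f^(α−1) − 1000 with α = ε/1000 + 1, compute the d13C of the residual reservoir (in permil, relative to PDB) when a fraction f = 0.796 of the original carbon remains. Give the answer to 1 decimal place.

-15.8 permil

δ₀ = (0.01105228/0.01124000 − 1)×1000 = (0.983299 − 1)×1000 = -16.701 permil
α − 1 = ε/1000 = -0.0041
f^(α−1) = 0.796^(-0.0041) = 1.000936
δ_res = (-16.701 + 1000) × 1.000936 − 1000 = 984.219 − 1000 = -15.78 permil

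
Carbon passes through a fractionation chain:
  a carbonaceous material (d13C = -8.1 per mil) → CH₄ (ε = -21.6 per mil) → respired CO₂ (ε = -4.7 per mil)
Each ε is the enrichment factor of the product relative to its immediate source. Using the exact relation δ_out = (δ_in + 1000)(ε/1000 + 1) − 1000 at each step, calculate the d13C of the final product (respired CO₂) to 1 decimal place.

step 1: δ = (-8.10 + 1000)·(-21.6/1000 + 1) − 1000 = -29.53 per mil
step 2: δ = (-29.53 + 1000)·(-4.7/1000 + 1) − 1000 = -34.09 per mil

-34.1 per mil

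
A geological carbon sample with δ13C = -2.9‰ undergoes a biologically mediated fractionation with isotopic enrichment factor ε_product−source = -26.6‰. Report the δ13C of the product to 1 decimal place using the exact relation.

Exactly, δ_product = (δ_source + 1000)·(ε/1000 + 1) − 1000.
δ_product = (-2.9 + 1000) × (-26.6/1000 + 1) − 1000
δ_product = -29.42‰

-29.4‰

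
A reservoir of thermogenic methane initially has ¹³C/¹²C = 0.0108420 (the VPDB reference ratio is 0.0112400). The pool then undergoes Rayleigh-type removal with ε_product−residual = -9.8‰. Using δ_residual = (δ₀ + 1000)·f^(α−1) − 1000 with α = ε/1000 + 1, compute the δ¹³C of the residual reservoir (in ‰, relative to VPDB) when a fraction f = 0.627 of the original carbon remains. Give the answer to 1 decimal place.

-31.0‰

δ₀ = (0.0108420/0.0112400 − 1)×1000 = (0.964591 − 1)×1000 = -35.409‰
α − 1 = ε/1000 = -0.0098
f^(α−1) = 0.627^(-0.0098) = 1.004585
δ_res = (-35.409 + 1000) × 1.004585 − 1000 = 969.014 − 1000 = -30.99‰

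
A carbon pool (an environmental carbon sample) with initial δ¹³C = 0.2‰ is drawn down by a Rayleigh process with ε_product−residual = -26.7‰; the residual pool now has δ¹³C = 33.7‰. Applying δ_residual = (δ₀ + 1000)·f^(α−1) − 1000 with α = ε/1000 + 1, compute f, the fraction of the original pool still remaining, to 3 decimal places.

0.291

α − 1 = ε/1000 = -0.0267
(δ_res + 1000)/(δ₀ + 1000) = (33.7 + 1000)/(0.2 + 1000) = 1033.7/1000.2 = 1.033493
f = 1.033493^(1/-0.0267) = exp(ln(1.033493)/-0.0267) = exp(0.03294/-0.0267)
f = exp(-1.2339) = 0.2912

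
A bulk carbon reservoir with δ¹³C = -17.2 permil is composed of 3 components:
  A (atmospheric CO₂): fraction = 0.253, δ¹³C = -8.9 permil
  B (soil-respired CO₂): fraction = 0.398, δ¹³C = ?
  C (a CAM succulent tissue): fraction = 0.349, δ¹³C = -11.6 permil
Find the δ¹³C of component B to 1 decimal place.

Isotope mass balance: δ_bulk = Σ fᵢ·δᵢ.
-17.2 = 0.253×(-8.9) + 0.398×δ_B + 0.349×(-11.6)
0.398·δ_B = -17.2 − (-6.300) = -10.900
δ_B = -10.900 / 0.398 = -27.39 permil

-27.4 permil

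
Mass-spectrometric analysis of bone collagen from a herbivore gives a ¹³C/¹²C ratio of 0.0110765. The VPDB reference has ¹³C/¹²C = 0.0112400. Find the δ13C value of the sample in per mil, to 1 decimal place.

-14.5 per mil

δ13C = (R_sample / R_standard − 1) × 1000
R_sample / R_standard = 0.0110765 / 0.0112400 = 0.985454
δ13C = (0.985454 − 1) × 1000 = -14.55 per mil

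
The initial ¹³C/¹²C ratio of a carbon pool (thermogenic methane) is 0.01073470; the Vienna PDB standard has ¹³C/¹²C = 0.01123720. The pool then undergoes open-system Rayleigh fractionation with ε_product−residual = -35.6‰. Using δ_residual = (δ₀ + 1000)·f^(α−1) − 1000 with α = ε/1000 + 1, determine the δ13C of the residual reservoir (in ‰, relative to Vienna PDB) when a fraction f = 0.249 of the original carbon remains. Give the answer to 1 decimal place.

3.8‰

δ₀ = (0.01073470/0.01123720 − 1)×1000 = (0.955282 − 1)×1000 = -44.718‰
α − 1 = ε/1000 = -0.0356
f^(α−1) = 0.249^(-0.0356) = 1.050740
δ_res = (-44.718 + 1000) × 1.050740 − 1000 = 1003.754 − 1000 = 3.75‰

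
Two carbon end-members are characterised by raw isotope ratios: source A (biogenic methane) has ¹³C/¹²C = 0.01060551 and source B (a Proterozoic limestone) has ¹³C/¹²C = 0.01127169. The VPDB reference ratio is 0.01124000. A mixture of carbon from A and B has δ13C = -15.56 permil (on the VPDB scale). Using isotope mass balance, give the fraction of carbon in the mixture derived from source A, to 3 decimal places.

δ_A = (0.01060551/0.01124000 − 1)×1000 = (0.943551 − 1)×1000 = -56.449 permil
δ_B = (0.01127169/0.01124000 − 1)×1000 = (1.002819 − 1)×1000 = 2.819 permil
f_A = (δ_mix − δ_B)/(δ_A − δ_B) = (-15.56 − (2.819))/(-56.449 − (2.819))
f_A = -18.379 / -59.269 = 0.3101

0.310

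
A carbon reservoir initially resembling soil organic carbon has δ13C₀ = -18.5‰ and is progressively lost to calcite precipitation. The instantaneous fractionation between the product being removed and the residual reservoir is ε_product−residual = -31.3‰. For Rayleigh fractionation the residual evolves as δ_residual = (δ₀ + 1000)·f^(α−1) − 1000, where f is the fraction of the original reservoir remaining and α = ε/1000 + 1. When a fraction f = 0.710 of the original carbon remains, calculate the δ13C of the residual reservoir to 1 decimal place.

Rayleigh residual: δ_res = (δ₀ + 1000)·f^(α−1) − 1000
α = ε/1000 + 1 = 0.96870, so α − 1 = -0.03130
f^(α−1) = 0.710^(-0.03130) = 1.010778
δ_res = (-18.5 + 1000) × 1.010778 − 1000 = 992.078 − 1000 = -7.92‰

-7.9‰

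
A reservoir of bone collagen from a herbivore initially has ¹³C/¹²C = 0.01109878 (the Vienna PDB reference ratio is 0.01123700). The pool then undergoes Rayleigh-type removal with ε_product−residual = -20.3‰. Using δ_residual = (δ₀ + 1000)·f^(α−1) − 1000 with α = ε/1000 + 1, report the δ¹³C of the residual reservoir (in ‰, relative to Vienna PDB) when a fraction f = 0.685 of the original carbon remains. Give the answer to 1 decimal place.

-4.7‰

δ₀ = (0.01109878/0.01123700 − 1)×1000 = (0.987700 − 1)×1000 = -12.300‰
α − 1 = ε/1000 = -0.0203
f^(α−1) = 0.685^(-0.0203) = 1.007710
δ_res = (-12.300 + 1000) × 1.007710 − 1000 = 995.315 − 1000 = -4.69‰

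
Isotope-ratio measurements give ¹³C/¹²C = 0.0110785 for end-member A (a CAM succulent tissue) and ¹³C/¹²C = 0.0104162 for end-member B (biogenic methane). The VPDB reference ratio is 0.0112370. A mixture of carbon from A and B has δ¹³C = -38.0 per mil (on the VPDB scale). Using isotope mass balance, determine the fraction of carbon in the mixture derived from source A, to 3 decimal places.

δ_A = (0.0110785/0.0112370 − 1)×1000 = (0.985895 − 1)×1000 = -14.105 per mil
δ_B = (0.0104162/0.0112370 − 1)×1000 = (0.926956 − 1)×1000 = -73.044 per mil
f_A = (δ_mix − δ_B)/(δ_A − δ_B) = (-38.0 − (-73.044))/(-14.105 − (-73.044))
f_A = 35.044 / 58.939 = 0.5946

0.595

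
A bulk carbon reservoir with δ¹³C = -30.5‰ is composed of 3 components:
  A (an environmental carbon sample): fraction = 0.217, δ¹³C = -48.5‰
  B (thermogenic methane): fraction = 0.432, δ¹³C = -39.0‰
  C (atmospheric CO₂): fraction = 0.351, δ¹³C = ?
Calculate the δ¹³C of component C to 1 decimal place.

-8.9‰

Isotope mass balance: δ_bulk = Σ fᵢ·δᵢ.
-30.5 = 0.217×(-48.5) + 0.432×(-39.0) + 0.351×δ_C
0.351·δ_C = -30.5 − (-27.372) = -3.128
δ_C = -3.128 / 0.351 = -8.91‰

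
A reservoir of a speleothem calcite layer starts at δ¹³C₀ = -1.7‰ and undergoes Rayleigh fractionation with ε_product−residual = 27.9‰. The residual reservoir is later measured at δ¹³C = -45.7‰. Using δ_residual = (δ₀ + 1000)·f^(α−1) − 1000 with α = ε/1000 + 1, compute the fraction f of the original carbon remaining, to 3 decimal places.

α − 1 = ε/1000 = 0.0279
(δ_res + 1000)/(δ₀ + 1000) = (-45.7 + 1000)/(-1.7 + 1000) = 954.3/998.3 = 0.955925
f = 0.955925^(1/0.0279) = exp(ln(0.955925)/0.0279) = exp(-0.04508/0.0279)
f = exp(-1.6156) = 0.1988

0.199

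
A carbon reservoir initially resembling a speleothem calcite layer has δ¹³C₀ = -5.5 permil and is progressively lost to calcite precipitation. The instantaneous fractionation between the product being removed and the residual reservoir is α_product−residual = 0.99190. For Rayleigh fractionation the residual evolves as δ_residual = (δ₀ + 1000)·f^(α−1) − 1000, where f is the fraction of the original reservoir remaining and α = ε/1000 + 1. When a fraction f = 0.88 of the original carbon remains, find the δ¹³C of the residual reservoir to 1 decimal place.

Rayleigh residual: δ_res = (δ₀ + 1000)·f^(α−1) − 1000
α − 1 = -0.00810
f^(α−1) = 0.88^(-0.00810) = 1.001036
δ_res = (-5.5 + 1000) × 1.001036 − 1000 = 995.530 − 1000 = -4.47 permil

-4.5 permil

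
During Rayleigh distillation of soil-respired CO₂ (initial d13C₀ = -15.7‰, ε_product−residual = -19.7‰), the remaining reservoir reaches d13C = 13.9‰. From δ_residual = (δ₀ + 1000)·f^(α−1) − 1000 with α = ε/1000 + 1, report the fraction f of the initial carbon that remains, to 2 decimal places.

0.22

α − 1 = ε/1000 = -0.0197
(δ_res + 1000)/(δ₀ + 1000) = (13.9 + 1000)/(-15.7 + 1000) = 1013.9/984.3 = 1.030072
f = 1.030072^(1/-0.0197) = exp(ln(1.030072)/-0.0197) = exp(0.02963/-0.0197)
f = exp(-1.5040) = 0.2222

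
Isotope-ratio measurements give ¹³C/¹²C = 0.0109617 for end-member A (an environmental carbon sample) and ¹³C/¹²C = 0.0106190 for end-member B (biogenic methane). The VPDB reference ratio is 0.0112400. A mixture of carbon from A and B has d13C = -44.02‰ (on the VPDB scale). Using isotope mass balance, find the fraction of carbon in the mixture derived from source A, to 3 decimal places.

δ_A = (0.0109617/0.0112400 − 1)×1000 = (0.975240 − 1)×1000 = -24.760‰
δ_B = (0.0106190/0.0112400 − 1)×1000 = (0.944751 − 1)×1000 = -55.249‰
f_A = (δ_mix − δ_B)/(δ_A − δ_B) = (-44.02 − (-55.249))/(-24.760 − (-55.249))
f_A = 11.229 / 30.489 = 0.3683

0.368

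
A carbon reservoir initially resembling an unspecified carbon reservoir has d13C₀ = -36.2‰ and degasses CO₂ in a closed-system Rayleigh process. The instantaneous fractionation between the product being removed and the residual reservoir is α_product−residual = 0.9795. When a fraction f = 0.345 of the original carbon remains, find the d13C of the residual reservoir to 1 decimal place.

-14.9‰

Rayleigh residual: δ_res = (δ₀ + 1000)·f^(α−1) − 1000
α − 1 = -0.02050
f^(α−1) = 0.345^(-0.02050) = 1.022056
δ_res = (-36.2 + 1000) × 1.022056 − 1000 = 985.058 − 1000 = -14.94‰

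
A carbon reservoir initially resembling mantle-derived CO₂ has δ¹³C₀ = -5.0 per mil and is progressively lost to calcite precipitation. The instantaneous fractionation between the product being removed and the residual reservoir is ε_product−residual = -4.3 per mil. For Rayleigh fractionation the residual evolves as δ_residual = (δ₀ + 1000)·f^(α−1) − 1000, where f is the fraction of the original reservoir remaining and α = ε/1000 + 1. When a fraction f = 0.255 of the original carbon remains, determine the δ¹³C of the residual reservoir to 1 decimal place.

0.9 per mil

Rayleigh residual: δ_res = (δ₀ + 1000)·f^(α−1) − 1000
α = ε/1000 + 1 = 0.99570, so α − 1 = -0.00430
f^(α−1) = 0.255^(-0.00430) = 1.005893
δ_res = (-5.0 + 1000) × 1.005893 − 1000 = 1000.864 − 1000 = 0.86 per mil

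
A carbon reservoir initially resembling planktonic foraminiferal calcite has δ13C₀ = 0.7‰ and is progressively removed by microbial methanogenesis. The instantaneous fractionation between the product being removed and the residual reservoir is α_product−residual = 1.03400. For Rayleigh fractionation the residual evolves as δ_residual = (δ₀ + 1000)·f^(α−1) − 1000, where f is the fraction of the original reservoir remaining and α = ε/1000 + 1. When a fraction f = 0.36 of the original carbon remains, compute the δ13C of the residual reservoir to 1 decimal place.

-33.5‰

Rayleigh residual: δ_res = (δ₀ + 1000)·f^(α−1) − 1000
α − 1 = 0.03400
f^(α−1) = 0.36^(0.03400) = 0.965860
δ_res = (0.7 + 1000) × 0.965860 − 1000 = 966.536 − 1000 = -33.46‰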